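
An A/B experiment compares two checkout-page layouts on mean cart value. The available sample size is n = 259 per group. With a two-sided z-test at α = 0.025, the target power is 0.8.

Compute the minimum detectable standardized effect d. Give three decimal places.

Required noncentrality: δ = z_{0.0125} + z_{0.20} = 2.241 + 0.842 = 3.083.
(The second rejection-region term Φ(−δ − z_{α/2}) is negligible and dropped.)
δ = d·√(n/2) ⇒ d = δ/√(n/2) = 3.083/√(259/2) = 0.2709.

d ≈ 0.271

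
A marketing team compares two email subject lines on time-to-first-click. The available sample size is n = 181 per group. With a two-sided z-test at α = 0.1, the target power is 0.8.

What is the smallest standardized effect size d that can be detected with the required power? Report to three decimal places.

d ≈ 0.261

Need Φ(δ − 1.645) = 0.8, so δ = 1.645 + 0.842 = 2.486.
(Lower-tail contribution to power is negligible for δ > 0.)
δ = d·√(n/2) ⇒ d = δ/√(n/2) = 2.486/√(181/2) = 0.2614.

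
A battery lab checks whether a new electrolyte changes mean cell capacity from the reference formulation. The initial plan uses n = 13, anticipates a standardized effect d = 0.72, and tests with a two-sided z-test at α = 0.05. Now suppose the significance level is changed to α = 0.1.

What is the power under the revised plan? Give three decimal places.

δ = d·√n = 0.72 × √13 = 2.5960 (unchanged). New critical value: z_{0.05} = 1.645.
Revised power = Φ(δ − 1.645) + Φ(−δ − 1.645) = Φ(0.951) + Φ(-4.241) = 0.8292 + 0.0000 = 0.8292.

Power ≈ 0.829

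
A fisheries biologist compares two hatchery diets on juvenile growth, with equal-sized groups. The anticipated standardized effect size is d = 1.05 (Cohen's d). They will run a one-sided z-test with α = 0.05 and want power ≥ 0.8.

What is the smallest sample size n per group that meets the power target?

n = 12 per group

For power 0.8 need Φ(δ − z_{0.05}) = 0.8, so δ = z_{0.05} + z_{0.20} = 1.645 + 0.842 = 2.486.
δ = d·√(n/2) ⇒ n = 2(δ/d)² = 2 × (2.486 / 1.05)² = 11.22.
Round up to the next whole unit.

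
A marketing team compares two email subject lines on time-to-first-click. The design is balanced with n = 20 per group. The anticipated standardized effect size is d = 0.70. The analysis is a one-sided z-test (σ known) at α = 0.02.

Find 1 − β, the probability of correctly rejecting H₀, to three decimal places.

Noncentrality parameter: δ = d·√(n/2) = 0.70 × √(20/2) = 2.2136
Critical value for a one-sided test at α = 0.02: z_α = 2.054.
Power = P(Z > 2.054 − δ) = Φ(0.160) = 0.5635.

Power ≈ 0.563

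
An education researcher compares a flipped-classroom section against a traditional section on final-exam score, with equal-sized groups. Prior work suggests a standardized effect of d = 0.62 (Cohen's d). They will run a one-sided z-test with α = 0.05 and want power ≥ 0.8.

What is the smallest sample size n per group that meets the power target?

n = 33 per group

Set Φ(δ − 1.645) = 0.8; then δ − 1.645 = Φ⁻¹(0.8) = 0.842, giving δ = 2.486.
δ = d·√(n/2) ⇒ n = 2(δ/d)² = 2 × (2.486 / 0.62)² = 32.17.
Rounding up, n = 33 per group.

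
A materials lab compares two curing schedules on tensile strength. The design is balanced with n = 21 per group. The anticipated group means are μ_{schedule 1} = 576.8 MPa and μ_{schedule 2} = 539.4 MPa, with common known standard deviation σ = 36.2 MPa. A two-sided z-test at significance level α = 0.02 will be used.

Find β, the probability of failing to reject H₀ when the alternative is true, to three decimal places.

β ≈ 0.154

Standardized effect: d = |μ_{schedule 1} − μ_{schedule 2}| / σ = |576.8 − 539.4| / 36.2 = 1.0331
Noncentrality parameter: δ = d·√(n/2) = 1.0331 × √(21/2) = 3.3478
Two-sided α = 0.02 → critical value z_{0.01} = 2.326.
Power = Φ(δ − 2.326) + Φ(−δ − 2.326) = Φ(1.021) + Φ(-5.674) = 0.8465 + 0.0000 = 0.8465.
Type II error: β = 1 − power = 1 − 0.8465 = 0.1535.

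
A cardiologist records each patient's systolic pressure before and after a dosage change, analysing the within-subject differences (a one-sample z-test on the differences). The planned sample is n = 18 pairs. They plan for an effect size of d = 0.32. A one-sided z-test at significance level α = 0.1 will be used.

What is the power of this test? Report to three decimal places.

Power ≈ 0.530

Noncentrality parameter: δ = d·√n = 0.32 × √18 = 1.3576
Critical value for a one-sided test at α = 0.1: z_α = 1.282.
Power = Φ(δ − 1.282) = Φ(0.076) = 0.5303.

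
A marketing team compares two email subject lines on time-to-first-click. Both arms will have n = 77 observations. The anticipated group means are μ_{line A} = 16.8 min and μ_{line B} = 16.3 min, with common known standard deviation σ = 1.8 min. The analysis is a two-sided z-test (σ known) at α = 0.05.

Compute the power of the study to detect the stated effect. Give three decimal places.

Power ≈ 0.407

Standardized effect: d = |μ_{line A} − μ_{line B}| / σ = |16.8 − 16.3| / 1.8 = 0.2778
Noncentrality parameter: δ = d·√(n/2) = 0.2778 × √(77/2) = 1.7236
Critical value for a two-sided test at α = 0.05: z_{α/2} = 1.960.
Power = Φ(δ − 1.960) + Φ(−δ − 1.960) = Φ(-0.236) + Φ(-3.684) = 0.4066 + 0.0001 = 0.4067.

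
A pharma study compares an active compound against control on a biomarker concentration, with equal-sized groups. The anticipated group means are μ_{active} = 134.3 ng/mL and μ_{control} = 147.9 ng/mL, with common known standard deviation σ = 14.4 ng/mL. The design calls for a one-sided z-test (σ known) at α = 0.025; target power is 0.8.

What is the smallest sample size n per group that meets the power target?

Standardized effect: d = |μ_{active} − μ_{control}| / σ = |134.3 − 147.9| / 14.4 = 0.9444
For power 0.8 need Φ(δ − z_{0.025}) = 0.8, so δ = z_{0.025} + z_{0.20} = 1.960 + 0.842 = 2.802.
δ = d·√(n/2) ⇒ n = 2(δ/d)² = 2 × (2.802 / 0.9444)² = 17.60.
Round up to the next whole unit.

n = 18 per group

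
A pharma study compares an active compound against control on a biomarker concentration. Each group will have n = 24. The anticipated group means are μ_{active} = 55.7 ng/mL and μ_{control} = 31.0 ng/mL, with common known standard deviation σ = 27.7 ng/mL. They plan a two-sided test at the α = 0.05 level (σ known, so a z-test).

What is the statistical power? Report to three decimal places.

Standardized effect: d = |μ_{active} − μ_{control}| / σ = |55.7 − 31.0| / 27.7 = 0.8917
Noncentrality parameter: δ = d·√(n/2) = 0.8917 × √(24/2) = 3.0889
Critical value for a two-sided test at α = 0.05: z_{α/2} = 1.960.
Power = Φ(δ − 1.960) + Φ(−δ − 1.960) = Φ(1.129) + Φ(-5.049) = 0.8705 + 0.0000 = 0.8705.

Power ≈ 0.871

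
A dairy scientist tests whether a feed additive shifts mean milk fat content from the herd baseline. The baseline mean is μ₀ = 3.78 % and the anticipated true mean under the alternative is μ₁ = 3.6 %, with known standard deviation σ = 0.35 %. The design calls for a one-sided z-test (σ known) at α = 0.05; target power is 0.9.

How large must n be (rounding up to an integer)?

n = 33

Standardized effect: d = |μ₁ − μ₀| / σ = |3.6 − 3.78| / 0.35 = 0.5143
For power 0.9 need Φ(δ − z_{0.05}) = 0.9, so δ = z_{0.05} + z_{0.10} = 1.645 + 1.282 = 2.926.
δ = d·√n ⇒ n = (δ/d)² = (2.926 / 0.5143)² = 32.38.
Rounding up, n = 33.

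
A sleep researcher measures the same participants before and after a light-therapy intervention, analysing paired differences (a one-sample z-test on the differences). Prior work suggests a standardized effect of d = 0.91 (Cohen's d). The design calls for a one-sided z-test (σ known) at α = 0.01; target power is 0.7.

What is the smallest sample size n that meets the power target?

For power 0.7 need Φ(δ − z_{0.01}) = 0.7, so δ = z_{0.01} + z_{0.30} = 2.326 + 0.524 = 2.851.
δ = d·√n ⇒ n = (δ/d)² = (2.851 / 0.91)² = 9.81.
Rounding up, n = 10.

n = 10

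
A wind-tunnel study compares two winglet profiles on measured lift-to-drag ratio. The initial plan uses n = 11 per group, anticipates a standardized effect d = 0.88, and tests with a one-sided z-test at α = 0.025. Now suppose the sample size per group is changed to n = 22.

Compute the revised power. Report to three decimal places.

With n = 22 per group: δ = d·√(n/2) = 0.88 × √(22/2) = 2.9186. Critical value z_{0.025} = 1.960.
Revised power = P(Z > 1.960 − δ) = Φ(0.959) = 0.8311.

Power ≈ 0.831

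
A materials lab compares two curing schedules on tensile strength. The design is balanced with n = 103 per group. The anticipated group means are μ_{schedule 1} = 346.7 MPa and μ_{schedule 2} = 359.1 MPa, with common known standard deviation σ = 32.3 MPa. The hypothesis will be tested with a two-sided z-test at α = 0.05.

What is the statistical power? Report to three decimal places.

Power ≈ 0.787

Standardized effect: d = |μ_{schedule 1} − μ_{schedule 2}| / σ = |346.7 − 359.1| / 32.3 = 0.3839
Noncentrality parameter: δ = d·√(n/2) = 0.3839 × √(103/2) = 2.7550
Two-sided α = 0.05 → critical value z_{0.025} = 1.960.
Power = Φ(δ − 1.960) + Φ(−δ − 1.960) = Φ(0.795) + Φ(-4.715) = 0.7867 + 0.0000 = 0.7867.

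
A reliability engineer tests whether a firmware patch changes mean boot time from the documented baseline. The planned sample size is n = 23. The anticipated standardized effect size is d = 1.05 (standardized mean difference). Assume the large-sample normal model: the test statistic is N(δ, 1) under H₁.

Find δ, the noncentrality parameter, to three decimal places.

The noncentrality parameter scales effect size by the design's sample-size factor: δ = d·√n = 1.05 × √23 = 5.0356

δ ≈ 5.036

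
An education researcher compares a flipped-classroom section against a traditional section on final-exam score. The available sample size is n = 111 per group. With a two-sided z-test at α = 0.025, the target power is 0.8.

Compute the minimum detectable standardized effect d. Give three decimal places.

d ≈ 0.414

Need Φ(δ − 2.241) = 0.8, so δ = 2.241 + 0.842 = 3.083.
(The second rejection-region term Φ(−δ − z_{α/2}) is negligible and dropped.)
δ = d·√(n/2) ⇒ d = δ/√(n/2) = 3.083/√(111/2) = 0.4138.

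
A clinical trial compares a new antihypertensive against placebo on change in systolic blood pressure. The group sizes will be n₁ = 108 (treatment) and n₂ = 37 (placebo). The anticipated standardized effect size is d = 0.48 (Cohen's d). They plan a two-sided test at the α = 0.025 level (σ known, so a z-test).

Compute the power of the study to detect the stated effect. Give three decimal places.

Power ≈ 0.610

Noncentrality parameter: δ = d / √(1/n₁ + 1/n₂) = 0.48 / √(1/108 + 1/37) = 2.5198
Two-sided α = 0.025 → critical value z_{0.0125} = 2.241.
Power = Φ(δ − 2.241) + Φ(−δ − 2.241) = Φ(0.278) + Φ(-4.761) = 0.6097 + 0.0000 = 0.6097.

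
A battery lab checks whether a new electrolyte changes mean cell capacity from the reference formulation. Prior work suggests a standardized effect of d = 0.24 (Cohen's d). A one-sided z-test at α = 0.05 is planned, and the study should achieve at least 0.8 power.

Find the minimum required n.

n = 108

For power 0.8 need Φ(δ − z_{0.05}) = 0.8, so δ = z_{0.05} + z_{0.20} = 1.645 + 0.842 = 2.486.
δ = d·√n ⇒ n = (δ/d)² = (2.486 / 0.24)² = 107.34.
Round up to the next whole unit.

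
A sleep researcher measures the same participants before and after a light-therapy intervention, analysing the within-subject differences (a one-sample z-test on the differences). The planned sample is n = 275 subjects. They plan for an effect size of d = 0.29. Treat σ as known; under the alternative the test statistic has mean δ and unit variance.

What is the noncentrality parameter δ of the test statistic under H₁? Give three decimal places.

δ ≈ 4.809

The noncentrality parameter scales effect size by the design's sample-size factor: δ = d·√n = 0.29 × √275 = 4.8091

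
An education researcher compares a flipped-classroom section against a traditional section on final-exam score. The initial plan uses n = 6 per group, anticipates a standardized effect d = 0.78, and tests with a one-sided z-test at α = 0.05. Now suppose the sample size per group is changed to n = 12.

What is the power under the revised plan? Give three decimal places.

Power ≈ 0.605

With n = 12 per group: δ = d·√(n/2) = 0.78 × √(12/2) = 1.9106. Critical value z_{0.05} = 1.645.
Revised power = P(Z > 1.645 − δ) = Φ(0.266) = 0.6048.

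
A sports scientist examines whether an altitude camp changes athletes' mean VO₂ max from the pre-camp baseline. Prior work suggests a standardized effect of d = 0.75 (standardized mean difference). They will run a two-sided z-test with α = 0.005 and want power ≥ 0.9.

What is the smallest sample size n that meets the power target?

n = 30

Set Φ(δ − 2.807) = 0.9; then δ − 2.807 = Φ⁻¹(0.9) = 1.282, giving δ = 4.089.
(Ignoring the negligible lower-tail rejection probability gives the usual closed-form inversion.)
δ = d·√n ⇒ n = (δ/d)² = (4.089 / 0.75)² = 29.72.
Round up to the next whole unit.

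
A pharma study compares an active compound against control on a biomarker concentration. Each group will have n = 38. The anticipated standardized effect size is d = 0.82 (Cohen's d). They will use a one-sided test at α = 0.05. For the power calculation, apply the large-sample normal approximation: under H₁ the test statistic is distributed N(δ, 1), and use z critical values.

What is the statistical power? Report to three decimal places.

Noncentrality parameter: δ = d·√(n/2) = 0.82 × √(38/2) = 3.5743
Critical value for a one-sided test at α = 0.05: z_α = 1.645.
Power = P(Z > 1.645 − δ) = Φ(1.929) = 0.9732.

Power ≈ 0.973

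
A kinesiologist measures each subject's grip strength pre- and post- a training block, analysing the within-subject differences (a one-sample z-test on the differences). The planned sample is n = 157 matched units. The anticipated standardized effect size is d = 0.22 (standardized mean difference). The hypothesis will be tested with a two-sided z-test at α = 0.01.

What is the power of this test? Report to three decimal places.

Power ≈ 0.572

Noncentrality parameter: δ = d·√n = 0.22 × √157 = 2.7566
Two-sided α = 0.01 → critical value z_{0.005} = 2.576.
Power = Φ(δ − 2.576) + Φ(−δ − 2.576) = Φ(0.181) + Φ(-5.332) = 0.5717 + 0.0000 = 0.5717.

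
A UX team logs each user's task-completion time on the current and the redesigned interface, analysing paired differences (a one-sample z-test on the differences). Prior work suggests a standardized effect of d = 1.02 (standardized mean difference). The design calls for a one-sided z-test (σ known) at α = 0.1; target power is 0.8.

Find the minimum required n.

For power 0.8 need Φ(δ − z_{0.1}) = 0.8, so δ = z_{0.1} + z_{0.20} = 1.282 + 0.842 = 2.123.
δ = d·√n ⇒ n = (δ/d)² = (2.123 / 1.02)² = 4.33.
Round up to the next whole unit.

n = 5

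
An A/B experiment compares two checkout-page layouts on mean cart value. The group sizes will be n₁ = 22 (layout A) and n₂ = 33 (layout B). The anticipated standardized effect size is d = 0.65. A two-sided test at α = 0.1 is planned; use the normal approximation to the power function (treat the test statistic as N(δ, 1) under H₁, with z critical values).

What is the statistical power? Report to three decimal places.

Power ≈ 0.763

Noncentrality parameter: δ = d / √(1/n₁ + 1/n₂) = 0.65 / √(1/22 + 1/33) = 2.3616
Two-sided α = 0.1 → critical value z_{0.05} = 1.645.
Power = Φ(δ − 1.645) + Φ(−δ − 1.645) = Φ(0.717) + Φ(-4.006) = 0.7632 + 0.0000 = 0.7633.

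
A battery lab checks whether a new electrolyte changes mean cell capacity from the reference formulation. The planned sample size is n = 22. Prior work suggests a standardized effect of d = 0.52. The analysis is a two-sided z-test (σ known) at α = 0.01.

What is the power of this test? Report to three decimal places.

Noncentrality parameter: δ = d·√n = 0.52 × √22 = 2.4390
Critical value for a two-sided test at α = 0.01: z_{α/2} = 2.576.
Power = Φ(δ − 2.576) + Φ(−δ − 2.576) = Φ(-0.137) + Φ(-5.015) = 0.4456 + 0.0000 = 0.4456.

Power ≈ 0.446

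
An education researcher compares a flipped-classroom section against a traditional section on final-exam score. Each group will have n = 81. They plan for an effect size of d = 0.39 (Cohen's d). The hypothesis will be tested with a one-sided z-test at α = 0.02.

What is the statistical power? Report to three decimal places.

Power ≈ 0.666

Noncentrality parameter: δ = d·√(n/2) = 0.39 × √(81/2) = 2.4819
One-sided α = 0.02 → critical value z_{0.02} = 2.054.
Power = P(Z > 2.054 − δ) = Φ(0.428) = 0.6657.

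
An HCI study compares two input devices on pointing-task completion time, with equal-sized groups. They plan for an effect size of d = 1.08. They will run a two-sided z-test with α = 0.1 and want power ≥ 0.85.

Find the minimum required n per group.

Set Φ(δ − 1.645) = 0.85; then δ − 1.645 = Φ⁻¹(0.85) = 1.036, giving δ = 2.681.
(For δ > 0 the lower-tail rejection region contributes negligibly to power, so the one-term inversion is standard.)
δ = d·√(n/2) ⇒ n = 2(δ/d)² = 2 × (2.681 / 1.08)² = 12.33.
Rounding up, n = 13 per group.

n = 13 per group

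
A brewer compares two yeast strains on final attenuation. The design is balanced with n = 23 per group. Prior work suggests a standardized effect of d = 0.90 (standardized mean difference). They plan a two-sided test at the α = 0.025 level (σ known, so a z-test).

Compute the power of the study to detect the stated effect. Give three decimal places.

Power ≈ 0.791

Noncentrality parameter: δ = d·√(n/2) = 0.90 × √(23/2) = 3.0520
Two-sided α = 0.025 → critical value z_{0.0125} = 2.241.
Power = Φ(δ − 2.241) + Φ(−δ − 2.241) = Φ(0.811) + Φ(-5.293) = 0.7912 + 0.0000 = 0.7912.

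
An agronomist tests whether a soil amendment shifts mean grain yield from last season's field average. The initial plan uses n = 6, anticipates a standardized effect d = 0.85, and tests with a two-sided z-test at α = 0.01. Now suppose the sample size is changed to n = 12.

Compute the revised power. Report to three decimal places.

With n = 12: δ = d·√n = 0.85 × √12 = 2.9445. Critical value z_{0.005} = 2.576.
Revised power = Φ(δ − 2.576) + Φ(−δ − 2.576) = Φ(0.369) + Φ(-5.520) = 0.6438 + 0.0000 = 0.6438.

Power ≈ 0.644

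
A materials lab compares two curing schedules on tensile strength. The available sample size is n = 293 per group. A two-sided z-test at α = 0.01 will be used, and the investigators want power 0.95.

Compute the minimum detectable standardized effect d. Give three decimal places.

Required noncentrality: δ = z_{0.005} + z_{0.05} = 2.576 + 1.645 = 4.221.
(The second rejection-region term Φ(−δ − z_{α/2}) is negligible and dropped.)
δ = d·√(n/2) ⇒ d = δ/√(n/2) = 4.221/√(293/2) = 0.3487.

d ≈ 0.349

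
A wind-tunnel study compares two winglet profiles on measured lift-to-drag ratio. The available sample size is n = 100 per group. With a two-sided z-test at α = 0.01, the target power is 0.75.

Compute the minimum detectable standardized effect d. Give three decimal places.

d ≈ 0.460

Need Φ(δ − 2.576) = 0.75, so δ = 2.576 + 0.674 = 3.250.
(The second rejection-region term Φ(−δ − z_{α/2}) is negligible and dropped.)
δ = d·√(n/2) ⇒ d = δ/√(n/2) = 3.250/√(100/2) = 0.4597.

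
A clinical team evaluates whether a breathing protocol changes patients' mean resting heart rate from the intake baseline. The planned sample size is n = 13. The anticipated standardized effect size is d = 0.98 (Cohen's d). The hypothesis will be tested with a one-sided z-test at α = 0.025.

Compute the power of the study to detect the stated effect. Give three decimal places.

Power ≈ 0.942

Noncentrality parameter: δ = d·√n = 0.98 × √13 = 3.5334
Critical value for a one-sided test at α = 0.025: z_α = 1.960.
Power = Φ(δ − 1.960) = Φ(1.573) = 0.9422.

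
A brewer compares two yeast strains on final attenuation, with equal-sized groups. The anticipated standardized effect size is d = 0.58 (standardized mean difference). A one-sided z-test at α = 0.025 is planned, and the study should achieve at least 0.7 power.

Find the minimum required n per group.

n = 37 per group

For power 0.7 need Φ(δ − z_{0.025}) = 0.7, so δ = z_{0.025} + z_{0.30} = 1.960 + 0.524 = 2.484.
δ = d·√(n/2) ⇒ n = 2(δ/d)² = 2 × (2.484 / 0.58)² = 36.69.
Rounding up, n = 37 per group.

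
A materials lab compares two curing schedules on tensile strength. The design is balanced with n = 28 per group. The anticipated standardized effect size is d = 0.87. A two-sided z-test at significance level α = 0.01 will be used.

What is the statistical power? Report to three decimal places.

Noncentrality parameter: δ = d·√(n/2) = 0.87 × √(28/2) = 3.2552
Two-sided α = 0.01 → critical value z_{0.005} = 2.576.
Power = Φ(δ − 2.576) + Φ(−δ − 2.576) = Φ(0.679) + Φ(-5.831) = 0.7516 + 0.0000 = 0.7516.

Power ≈ 0.752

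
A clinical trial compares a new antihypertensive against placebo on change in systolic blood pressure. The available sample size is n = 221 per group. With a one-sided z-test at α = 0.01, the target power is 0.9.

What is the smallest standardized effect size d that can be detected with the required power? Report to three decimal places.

d ≈ 0.343

Required noncentrality: δ = z_{0.01} + z_{0.10} = 2.326 + 1.282 = 3.608.
δ = d·√(n/2) ⇒ d = δ/√(n/2) = 3.608/√(221/2) = 0.3432.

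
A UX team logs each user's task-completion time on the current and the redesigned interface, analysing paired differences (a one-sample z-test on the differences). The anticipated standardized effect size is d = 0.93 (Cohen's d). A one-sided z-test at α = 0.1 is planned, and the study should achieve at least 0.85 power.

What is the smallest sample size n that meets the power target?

n = 7

For power 0.85 need Φ(δ − z_{0.1}) = 0.85, so δ = z_{0.1} + z_{0.15} = 1.282 + 1.036 = 2.318.
δ = d·√n ⇒ n = (δ/d)² = (2.318 / 0.93)² = 6.21.
Round up to the next whole unit.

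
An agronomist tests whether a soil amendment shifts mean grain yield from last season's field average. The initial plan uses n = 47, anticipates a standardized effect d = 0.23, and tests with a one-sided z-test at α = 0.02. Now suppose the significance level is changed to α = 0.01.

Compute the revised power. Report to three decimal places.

δ = d·√n = 0.23 × √47 = 1.5768 (unchanged). New critical value: z_{0.01} = 2.326.
Revised power = Φ(δ − 2.326) = Φ(-0.750) = 0.2268.

Power ≈ 0.227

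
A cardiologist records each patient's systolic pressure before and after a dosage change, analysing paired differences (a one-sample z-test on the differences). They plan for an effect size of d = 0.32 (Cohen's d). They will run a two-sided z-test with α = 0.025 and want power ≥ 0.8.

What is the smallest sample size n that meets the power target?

For power 0.8 need Φ(δ − z_{0.0125}) = 0.8, so δ = z_{0.0125} + z_{0.20} = 2.241 + 0.842 = 3.083.
(For δ > 0 the lower-tail rejection region contributes negligibly to power, so the one-term inversion is standard.)
δ = d·√n ⇒ n = (δ/d)² = (3.083 / 0.32)² = 92.82.
Round up to the next whole unit.

n = 93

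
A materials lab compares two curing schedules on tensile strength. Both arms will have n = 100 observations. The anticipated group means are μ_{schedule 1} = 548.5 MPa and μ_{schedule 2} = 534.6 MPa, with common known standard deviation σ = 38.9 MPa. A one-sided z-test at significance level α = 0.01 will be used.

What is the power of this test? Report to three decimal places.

Power ≈ 0.579

Standardized effect: d = |μ_{schedule 1} − μ_{schedule 2}| / σ = |548.5 − 534.6| / 38.9 = 0.3573
Noncentrality parameter: δ = d·√(n/2) = 0.3573 × √(100/2) = 2.5267
Critical value for a one-sided test at α = 0.01: z_α = 2.326.
Power = Φ(δ − 2.326) = Φ(0.200) = 0.5794.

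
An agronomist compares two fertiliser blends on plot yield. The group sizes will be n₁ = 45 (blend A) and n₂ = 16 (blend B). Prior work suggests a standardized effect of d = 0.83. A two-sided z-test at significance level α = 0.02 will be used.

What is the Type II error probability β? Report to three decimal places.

β ≈ 0.300

Noncentrality parameter: δ = d / √(1/n₁ + 1/n₂) = 0.83 / √(1/45 + 1/16) = 2.8515
Critical value for a two-sided test at α = 0.02: z_{α/2} = 2.326.
Power = Φ(δ − 2.326) + Φ(−δ − 2.326) = Φ(0.525) + Φ(-5.178) = 0.7003 + 0.0000 = 0.7003.
Type II error: β = 1 − power = 1 − 0.7003 = 0.2997.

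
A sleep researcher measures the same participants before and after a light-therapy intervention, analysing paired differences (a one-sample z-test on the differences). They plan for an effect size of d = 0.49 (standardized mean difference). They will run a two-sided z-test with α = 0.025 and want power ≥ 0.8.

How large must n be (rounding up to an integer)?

For power 0.8 need Φ(δ − z_{0.0125}) = 0.8, so δ = z_{0.0125} + z_{0.20} = 2.241 + 0.842 = 3.083.
(For δ > 0 the lower-tail rejection region contributes negligibly to power, so the one-term inversion is standard.)
δ = d·√n ⇒ n = (δ/d)² = (3.083 / 0.49)² = 39.59.
Rounding up, n = 40.

n = 40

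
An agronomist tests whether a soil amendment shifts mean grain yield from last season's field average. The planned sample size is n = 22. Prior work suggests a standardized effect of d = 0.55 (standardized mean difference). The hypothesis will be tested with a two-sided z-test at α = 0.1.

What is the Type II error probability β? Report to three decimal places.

Noncentrality parameter: δ = d·√n = 0.55 × √22 = 2.5797
Critical value for a two-sided test at α = 0.1: z_{α/2} = 1.645.
Power = Φ(δ − 1.645) + Φ(−δ − 1.645) = Φ(0.935) + Φ(-4.225) = 0.8251 + 0.0000 = 0.8251.
Type II error: β = 1 − power = 1 − 0.8251 = 0.1749.

β ≈ 0.175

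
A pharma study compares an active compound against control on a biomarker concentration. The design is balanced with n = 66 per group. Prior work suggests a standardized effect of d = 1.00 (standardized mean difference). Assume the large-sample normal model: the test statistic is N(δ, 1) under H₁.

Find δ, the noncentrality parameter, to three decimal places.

The noncentrality parameter scales effect size by the design's sample-size factor: δ = d·√(n/2) = 1.00 × √(66/2) = 5.7446

δ ≈ 5.745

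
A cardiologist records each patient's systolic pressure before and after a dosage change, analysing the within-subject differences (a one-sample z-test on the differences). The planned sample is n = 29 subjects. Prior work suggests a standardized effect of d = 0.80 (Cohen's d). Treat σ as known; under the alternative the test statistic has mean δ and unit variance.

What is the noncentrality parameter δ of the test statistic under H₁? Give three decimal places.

δ ≈ 4.308

δ = d·√n = 0.80 × √29 = 4.3081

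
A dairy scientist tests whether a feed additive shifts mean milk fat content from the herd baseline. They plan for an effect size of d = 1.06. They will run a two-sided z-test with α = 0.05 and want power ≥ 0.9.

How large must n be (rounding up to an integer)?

n = 10

For power 0.9 need Φ(δ − z_{0.025}) = 0.9, so δ = z_{0.025} + z_{0.10} = 1.960 + 1.282 = 3.242.
(Ignoring the negligible lower-tail rejection probability gives the usual closed-form inversion.)
δ = d·√n ⇒ n = (δ/d)² = (3.242 / 1.06)² = 9.35.
Rounding up, n = 10.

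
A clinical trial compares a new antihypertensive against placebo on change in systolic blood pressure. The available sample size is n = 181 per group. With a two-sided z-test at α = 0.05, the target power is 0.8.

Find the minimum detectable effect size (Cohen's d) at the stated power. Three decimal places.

Need Φ(δ − 1.960) = 0.8, so δ = 1.960 + 0.842 = 2.802.
(The second rejection-region term Φ(−δ − z_{α/2}) is negligible and dropped.)
δ = d·√(n/2) ⇒ d = δ/√(n/2) = 2.802/√(181/2) = 0.2945.

d ≈ 0.294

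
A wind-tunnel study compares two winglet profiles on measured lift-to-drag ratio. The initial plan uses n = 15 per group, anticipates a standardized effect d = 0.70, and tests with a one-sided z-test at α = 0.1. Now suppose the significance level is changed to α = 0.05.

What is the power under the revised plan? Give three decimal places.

δ = d·√(n/2) = 0.70 × √(15/2) = 1.9170 (unchanged). New critical value: z_{0.05} = 1.645.
Revised power = Φ(δ − 1.645) = Φ(0.272) = 0.6073.

Power ≈ 0.607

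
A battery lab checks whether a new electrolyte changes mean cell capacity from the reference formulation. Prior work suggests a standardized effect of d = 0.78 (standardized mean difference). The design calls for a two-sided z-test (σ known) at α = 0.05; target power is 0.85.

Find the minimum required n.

n = 15

Set Φ(δ − 1.960) = 0.85; then δ − 1.960 = Φ⁻¹(0.85) = 1.036, giving δ = 2.996.
(Ignoring the negligible lower-tail rejection probability gives the usual closed-form inversion.)
δ = d·√n ⇒ n = (δ/d)² = (2.996 / 0.78)² = 14.76.
Rounding up, n = 15.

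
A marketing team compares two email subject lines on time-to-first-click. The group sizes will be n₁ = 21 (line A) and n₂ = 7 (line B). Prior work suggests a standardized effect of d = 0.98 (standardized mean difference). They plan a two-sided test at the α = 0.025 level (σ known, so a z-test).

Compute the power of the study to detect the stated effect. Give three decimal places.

Power ≈ 0.502

Noncentrality parameter: δ = d / √(1/n₁ + 1/n₂) = 0.98 / √(1/21 + 1/7) = 2.2455
Two-sided α = 0.025 → critical value z_{0.0125} = 2.241.
Power = Φ(δ − 2.241) + Φ(−δ − 2.241) = Φ(0.004) + Φ(-4.487) = 0.5016 + 0.0000 = 0.5016.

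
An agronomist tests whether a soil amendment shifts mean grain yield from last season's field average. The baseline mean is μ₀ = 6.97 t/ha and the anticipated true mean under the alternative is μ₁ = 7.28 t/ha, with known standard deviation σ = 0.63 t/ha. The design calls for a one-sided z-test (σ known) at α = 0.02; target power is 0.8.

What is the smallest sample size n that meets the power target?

n = 35

Standardized effect: d = |μ₁ − μ₀| / σ = |7.28 − 6.97| / 0.63 = 0.4921
Set Φ(δ − 2.054) = 0.8; then δ − 2.054 = Φ⁻¹(0.8) = 0.842, giving δ = 2.895.
δ = d·√n ⇒ n = (δ/d)² = (2.895 / 0.4921)² = 34.62.
Rounding up, n = 35.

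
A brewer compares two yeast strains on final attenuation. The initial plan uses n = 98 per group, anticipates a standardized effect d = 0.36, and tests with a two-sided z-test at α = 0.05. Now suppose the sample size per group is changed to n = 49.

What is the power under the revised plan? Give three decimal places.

Power ≈ 0.429

With n = 49 per group: δ = d·√(n/2) = 0.36 × √(49/2) = 1.7819. Critical value z_{0.025} = 1.960.
Revised power = Φ(δ − 1.960) + Φ(−δ − 1.960) = Φ(-0.178) + Φ(-3.742) = 0.4293 + 0.0001 = 0.4294.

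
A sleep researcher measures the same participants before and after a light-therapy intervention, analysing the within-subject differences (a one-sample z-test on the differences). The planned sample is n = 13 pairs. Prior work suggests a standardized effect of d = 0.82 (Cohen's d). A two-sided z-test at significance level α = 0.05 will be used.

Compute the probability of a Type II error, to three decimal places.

Noncentrality parameter: δ = d·√n = 0.82 × √13 = 2.9566
Two-sided α = 0.05 → critical value z_{0.025} = 1.960.
Power = Φ(δ − 1.960) + Φ(−δ − 1.960) = Φ(0.997) + Φ(-4.917) = 0.8405 + 0.0000 = 0.8405.
Type II error: β = 1 − power = 1 − 0.8405 = 0.1595.

β ≈ 0.159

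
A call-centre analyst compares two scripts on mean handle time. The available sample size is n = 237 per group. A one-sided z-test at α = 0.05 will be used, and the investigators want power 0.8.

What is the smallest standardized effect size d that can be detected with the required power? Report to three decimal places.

Required noncentrality: δ = z_{0.05} + z_{0.20} = 1.645 + 0.842 = 2.486.
δ = d·√(n/2) ⇒ d = δ/√(n/2) = 2.486/√(237/2) = 0.2284.

d ≈ 0.228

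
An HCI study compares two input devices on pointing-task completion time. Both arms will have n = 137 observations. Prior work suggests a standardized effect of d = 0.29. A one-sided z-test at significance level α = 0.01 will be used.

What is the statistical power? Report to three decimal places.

Noncentrality parameter: δ = d·√(n/2) = 0.29 × √(137/2) = 2.4002
Critical value for a one-sided test at α = 0.01: z_α = 2.326.
Power = Φ(δ − 2.326) = Φ(0.074) = 0.5294.

Power ≈ 0.529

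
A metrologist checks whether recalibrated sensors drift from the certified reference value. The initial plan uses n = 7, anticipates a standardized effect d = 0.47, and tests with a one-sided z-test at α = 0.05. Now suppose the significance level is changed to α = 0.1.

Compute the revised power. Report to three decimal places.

Power ≈ 0.485

δ = d·√n = 0.47 × √7 = 1.2435 (unchanged). New critical value: z_{0.1} = 1.282.
Revised power = Φ(δ − 1.282) = Φ(-0.038) = 0.4848.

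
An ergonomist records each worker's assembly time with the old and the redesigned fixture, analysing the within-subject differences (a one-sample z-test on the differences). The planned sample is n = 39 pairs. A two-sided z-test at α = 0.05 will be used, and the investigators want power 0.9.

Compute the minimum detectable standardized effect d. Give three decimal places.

Need Φ(δ − 1.960) = 0.9, so δ = 1.960 + 1.282 = 3.242.
(Lower-tail contribution to power is negligible for δ > 0.)
δ = d·√n ⇒ d = δ/√n = 3.242/√39 = 0.5191.

d ≈ 0.519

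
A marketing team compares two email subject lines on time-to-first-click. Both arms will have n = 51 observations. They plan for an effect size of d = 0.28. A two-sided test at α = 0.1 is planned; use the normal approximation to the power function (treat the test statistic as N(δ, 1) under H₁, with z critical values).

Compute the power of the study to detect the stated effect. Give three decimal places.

Noncentrality parameter: δ = d·√(n/2) = 0.28 × √(51/2) = 1.4139
Critical value for a two-sided test at α = 0.1: z_{α/2} = 1.645.
Power = Φ(δ − 1.645) + Φ(−δ − 1.645) = Φ(-0.231) + Φ(-3.059) = 0.4087 + 0.0011 = 0.4098.

Power ≈ 0.410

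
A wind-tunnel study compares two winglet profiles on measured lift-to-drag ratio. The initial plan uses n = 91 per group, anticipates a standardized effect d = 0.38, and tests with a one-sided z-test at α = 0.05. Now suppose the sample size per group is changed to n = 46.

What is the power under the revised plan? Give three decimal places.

Power ≈ 0.570

With n = 46 per group: δ = d·√(n/2) = 0.38 × √(46/2) = 1.8224. Critical value z_{0.05} = 1.645.
Revised power = Φ(δ − 1.645) = Φ(0.178) = 0.5705.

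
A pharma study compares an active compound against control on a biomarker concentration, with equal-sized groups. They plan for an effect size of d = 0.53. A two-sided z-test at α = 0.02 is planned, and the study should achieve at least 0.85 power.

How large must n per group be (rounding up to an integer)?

For power 0.85 need Φ(δ − z_{0.01}) = 0.85, so δ = z_{0.01} + z_{0.15} = 2.326 + 1.036 = 3.363.
(Ignoring the negligible lower-tail rejection probability gives the usual closed-form inversion.)
δ = d·√(n/2) ⇒ n = 2(δ/d)² = 2 × (3.363 / 0.53)² = 80.51.
Rounding up, n = 81 per group.

n = 81 per group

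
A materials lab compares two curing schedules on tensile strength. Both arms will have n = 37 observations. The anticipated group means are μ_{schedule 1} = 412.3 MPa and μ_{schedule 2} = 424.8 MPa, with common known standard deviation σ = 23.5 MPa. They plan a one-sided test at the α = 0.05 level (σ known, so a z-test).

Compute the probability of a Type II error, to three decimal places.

β ≈ 0.260

Standardized effect: d = |μ_{schedule 1} − μ_{schedule 2}| / σ = |412.3 − 424.8| / 23.5 = 0.5319
Noncentrality parameter: δ = d·√(n/2) = 0.5319 × √(37/2) = 2.2879
Critical value for a one-sided test at α = 0.05: z_α = 1.645.
Power = P(Z > 1.645 − δ) = Φ(0.643) = 0.7399.
Type II error: β = 1 − power = 1 − 0.7399 = 0.2601.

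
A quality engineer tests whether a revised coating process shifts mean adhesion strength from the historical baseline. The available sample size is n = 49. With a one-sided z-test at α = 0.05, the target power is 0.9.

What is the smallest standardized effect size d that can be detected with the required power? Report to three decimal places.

Need Φ(δ − 1.645) = 0.9, so δ = 1.645 + 1.282 = 2.926.
δ = d·√n ⇒ d = δ/√n = 2.926/√49 = 0.4181.

d ≈ 0.418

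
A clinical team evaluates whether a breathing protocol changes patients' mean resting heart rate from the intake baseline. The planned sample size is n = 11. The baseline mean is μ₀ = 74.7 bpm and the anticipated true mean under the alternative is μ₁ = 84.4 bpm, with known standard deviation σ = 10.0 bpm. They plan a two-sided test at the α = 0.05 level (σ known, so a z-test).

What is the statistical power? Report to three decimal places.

Standardized effect: d = |μ₁ − μ₀| / σ = |84.4 − 74.7| / 10.0 = 0.9700
Noncentrality parameter: δ = d·√n = 0.9700 × √11 = 3.2171
Two-sided α = 0.05 → critical value z_{0.025} = 1.960.
Power = Φ(δ − 1.960) + Φ(−δ − 1.960) = Φ(1.257) + Φ(-5.177) = 0.8957 + 0.0000 = 0.8957.

Power ≈ 0.896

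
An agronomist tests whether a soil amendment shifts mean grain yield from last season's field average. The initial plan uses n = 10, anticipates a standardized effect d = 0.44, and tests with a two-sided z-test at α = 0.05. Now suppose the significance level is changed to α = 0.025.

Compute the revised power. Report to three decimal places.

Power ≈ 0.198

δ = d·√n = 0.44 × √10 = 1.3914 (unchanged). New critical value: z_{0.0125} = 2.241.
Revised power = Φ(δ − 2.241) + Φ(−δ − 2.241) = Φ(-0.850) + Φ(-3.633) = 0.1977 + 0.0001 = 0.1978.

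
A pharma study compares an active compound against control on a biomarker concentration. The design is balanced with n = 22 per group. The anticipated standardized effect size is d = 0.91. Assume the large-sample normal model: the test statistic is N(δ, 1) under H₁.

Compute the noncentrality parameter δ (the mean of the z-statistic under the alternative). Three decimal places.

δ = d·√(n/2) = 0.91 × √(22/2) = 3.0181

δ ≈ 3.018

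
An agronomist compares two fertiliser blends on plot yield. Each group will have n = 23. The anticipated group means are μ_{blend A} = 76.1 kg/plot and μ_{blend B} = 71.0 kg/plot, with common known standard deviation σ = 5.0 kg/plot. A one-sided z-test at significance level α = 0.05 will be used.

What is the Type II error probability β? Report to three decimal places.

β ≈ 0.035

Standardized effect: d = |μ_{blend A} − μ_{blend B}| / σ = |76.1 − 71.0| / 5.0 = 1.0200
Noncentrality parameter: δ = d·√(n/2) = 1.0200 × √(23/2) = 3.4590
One-sided α = 0.05 → critical value z_{0.05} = 1.645.
Power = Φ(δ − 1.645) = Φ(1.814) = 0.9652.
Type II error: β = 1 − power = 1 − 0.9652 = 0.0348.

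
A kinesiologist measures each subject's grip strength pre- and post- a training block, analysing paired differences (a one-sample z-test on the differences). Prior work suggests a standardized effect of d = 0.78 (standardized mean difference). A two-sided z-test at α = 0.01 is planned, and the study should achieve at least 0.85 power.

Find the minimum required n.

n = 22

For power 0.85 need Φ(δ − z_{0.005}) = 0.85, so δ = z_{0.005} + z_{0.15} = 2.576 + 1.036 = 3.612.
(For δ > 0 the lower-tail rejection region contributes negligibly to power, so the one-term inversion is standard.)
δ = d·√n ⇒ n = (δ/d)² = (3.612 / 0.78)² = 21.45.
Rounding up, n = 22.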